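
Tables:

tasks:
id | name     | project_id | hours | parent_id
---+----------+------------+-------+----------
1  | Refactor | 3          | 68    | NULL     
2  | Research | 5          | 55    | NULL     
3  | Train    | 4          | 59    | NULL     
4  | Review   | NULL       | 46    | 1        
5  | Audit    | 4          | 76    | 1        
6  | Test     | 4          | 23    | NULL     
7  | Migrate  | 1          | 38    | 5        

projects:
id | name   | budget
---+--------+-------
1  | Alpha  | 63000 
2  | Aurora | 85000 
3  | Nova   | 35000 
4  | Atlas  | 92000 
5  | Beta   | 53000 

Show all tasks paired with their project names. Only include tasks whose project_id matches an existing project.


INNER JOIN keeps only tasks rows whose project_id matches an id in projects. Walk through each task:
  - task 1 (Refactor): project_id=3 -> matches Nova
  - task 2 (Research): project_id=5 -> matches Beta
  - task 3 (Train): project_id=4 -> matches Atlas
  - task 4 (Review): project_id=NULL, no match -> dropped
  - task 5 (Audit): project_id=4 -> matches Atlas
  - task 6 (Test): project_id=4 -> matches Atlas
  - task 7 (Migrate): project_id=1 -> matches Alpha
So 1 of 7 rows is dropped.

SQL:
SELECT a.name, b.name AS project
FROM tasks a
INNER JOIN projects b ON a.project_id = b.id

Result:
name     | project
---------+--------
Refactor | Nova   
Research | Beta   
Train    | Atlas  
Audit    | Atlas  
Test     | Atlas  
Migrate  | Alpha  


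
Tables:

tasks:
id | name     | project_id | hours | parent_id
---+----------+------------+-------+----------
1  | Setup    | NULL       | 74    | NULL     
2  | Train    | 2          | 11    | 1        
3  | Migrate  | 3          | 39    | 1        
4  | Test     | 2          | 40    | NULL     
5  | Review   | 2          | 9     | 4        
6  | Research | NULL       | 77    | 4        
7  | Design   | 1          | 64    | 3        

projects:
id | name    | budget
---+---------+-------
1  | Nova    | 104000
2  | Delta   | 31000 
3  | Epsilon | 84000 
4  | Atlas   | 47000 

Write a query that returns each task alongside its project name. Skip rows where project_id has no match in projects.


INNER JOIN keeps only tasks rows whose project_id matches an id in projects. Walk through each task:
  - task 1 (Setup): project_id=NULL, no match -> dropped
  - task 2 (Train): project_id=2 -> matches Delta
  - task 3 (Migrate): project_id=3 -> matches Epsilon
  - task 4 (Test): project_id=2 -> matches Delta
  - task 5 (Review): project_id=2 -> matches Delta
  - task 6 (Research): project_id=NULL, no match -> dropped
  - task 7 (Design): project_id=1 -> matches Nova
So 2 of 7 rows are dropped.

SQL:
SELECT a.name, b.name AS project
FROM tasks a
INNER JOIN projects b ON a.project_id = b.id

Result:
name    | project
--------+--------
Train   | Delta  
Migrate | Epsilon
Test    | Delta  
Review  | Delta  
Design  | Nova   


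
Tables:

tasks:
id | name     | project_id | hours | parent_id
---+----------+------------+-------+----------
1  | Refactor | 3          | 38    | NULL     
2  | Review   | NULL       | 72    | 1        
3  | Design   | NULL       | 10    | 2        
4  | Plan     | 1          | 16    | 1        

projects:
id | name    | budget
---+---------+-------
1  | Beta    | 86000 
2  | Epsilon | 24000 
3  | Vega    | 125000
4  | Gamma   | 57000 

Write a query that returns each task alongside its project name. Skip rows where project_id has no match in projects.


INNER JOIN keeps only tasks rows whose project_id matches an id in projects. Walk through each task:
  - task 1 (Refactor): project_id=3 -> matches Vega
  - task 2 (Review): project_id=NULL, no match -> dropped
  - task 3 (Design): project_id=NULL, no match -> dropped
  - task 4 (Plan): project_id=1 -> matches Beta
So 2 of 4 rows are dropped.

SQL:
SELECT a.name, b.name AS project
FROM tasks a
INNER JOIN projects b ON a.project_id = b.id

Result:
name     | project
---------+--------
Refactor | Vega   
Plan     | Beta   


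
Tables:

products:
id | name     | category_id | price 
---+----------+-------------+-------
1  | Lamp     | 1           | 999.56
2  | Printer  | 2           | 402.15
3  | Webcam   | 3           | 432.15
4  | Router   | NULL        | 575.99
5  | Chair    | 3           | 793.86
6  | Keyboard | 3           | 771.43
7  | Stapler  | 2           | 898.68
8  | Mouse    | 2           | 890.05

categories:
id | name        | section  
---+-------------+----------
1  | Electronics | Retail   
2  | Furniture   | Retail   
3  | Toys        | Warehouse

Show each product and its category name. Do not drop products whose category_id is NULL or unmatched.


LEFT JOIN keeps every row from products (the left table); where category_id has no match in categories, the category columns become NULL. Walk through each product:
  - product 1 (Lamp): category_id=1 -> matches Electronics
  - product 2 (Printer): category_id=2 -> matches Furniture
  - product 3 (Webcam): category_id=3 -> matches Toys
  - product 4 (Router): category_id=NULL, no match -> kept with NULL
  - product 5 (Chair): category_id=3 -> matches Toys
  - product 6 (Keyboard): category_id=3 -> matches Toys
  - product 7 (Stapler): category_id=2 -> matches Furniture
  - product 8 (Mouse): category_id=2 -> matches Furniture
All 8 rows appear; 1 has NULL category.

SQL:
SELECT a.name, b.name AS category
FROM products a
LEFT JOIN categories b ON a.category_id = b.id

Result:
name     | category   
---------+------------
Lamp     | Electronics
Printer  | Furniture  
Webcam   | Toys       
Router   | NULL       
Chair    | Toys       
Keyboard | Toys       
Stapler  | Furniture  
Mouse    | Furniture  


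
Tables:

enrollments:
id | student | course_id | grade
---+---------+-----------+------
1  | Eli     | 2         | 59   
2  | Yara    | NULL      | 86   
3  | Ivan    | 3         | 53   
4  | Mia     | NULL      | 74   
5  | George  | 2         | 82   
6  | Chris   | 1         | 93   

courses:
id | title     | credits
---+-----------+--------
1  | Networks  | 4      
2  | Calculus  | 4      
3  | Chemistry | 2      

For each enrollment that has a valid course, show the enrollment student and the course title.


INNER JOIN keeps only enrollments rows whose course_id matches an id in courses. Walk through each enrollment:
  - enrollment 1 (Eli): course_id=2 -> matches Calculus
  - enrollment 2 (Yara): course_id=NULL, no match -> dropped
  - enrollment 3 (Ivan): course_id=3 -> matches Chemistry
  - enrollment 4 (Mia): course_id=NULL, no match -> dropped
  - enrollment 5 (George): course_id=2 -> matches Calculus
  - enrollment 6 (Chris): course_id=1 -> matches Networks
So 2 of 6 rows are dropped.

SQL:
SELECT a.student, b.title AS course
FROM enrollments a
INNER JOIN courses b ON a.course_id = b.id

Result:
student | course   
--------+----------
Eli     | Calculus 
Ivan    | Chemistry
George  | Calculus 
Chris   | Networks 


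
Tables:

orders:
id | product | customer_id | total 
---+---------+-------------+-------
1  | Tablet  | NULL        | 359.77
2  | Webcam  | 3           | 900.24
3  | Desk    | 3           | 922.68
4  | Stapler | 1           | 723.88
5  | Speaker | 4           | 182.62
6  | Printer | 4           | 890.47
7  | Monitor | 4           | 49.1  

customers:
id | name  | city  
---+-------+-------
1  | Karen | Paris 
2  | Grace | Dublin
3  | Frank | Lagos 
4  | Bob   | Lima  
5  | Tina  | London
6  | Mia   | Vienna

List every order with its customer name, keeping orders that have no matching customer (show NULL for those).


LEFT JOIN keeps every row from orders (the left table); where customer_id has no match in customers, the customer columns become NULL. Walk through each order:
  - order 1 (Tablet): customer_id=NULL, no match -> kept with NULL
  - order 2 (Webcam): customer_id=3 -> matches Frank
  - order 3 (Desk): customer_id=3 -> matches Frank
  - order 4 (Stapler): customer_id=1 -> matches Karen
  - order 5 (Speaker): customer_id=4 -> matches Bob
  - order 6 (Printer): customer_id=4 -> matches Bob
  - order 7 (Monitor): customer_id=4 -> matches Bob
All 7 rows appear; 1 has NULL customer.

SQL:
SELECT a.product, b.name AS customer
FROM orders a
LEFT JOIN customers b ON a.customer_id = b.id

Result:
product | customer
--------+---------
Tablet  | NULL    
Webcam  | Frank   
Desk    | Frank   
Stapler | Karen   
Speaker | Bob     
Printer | Bob     
Monitor | Bob     


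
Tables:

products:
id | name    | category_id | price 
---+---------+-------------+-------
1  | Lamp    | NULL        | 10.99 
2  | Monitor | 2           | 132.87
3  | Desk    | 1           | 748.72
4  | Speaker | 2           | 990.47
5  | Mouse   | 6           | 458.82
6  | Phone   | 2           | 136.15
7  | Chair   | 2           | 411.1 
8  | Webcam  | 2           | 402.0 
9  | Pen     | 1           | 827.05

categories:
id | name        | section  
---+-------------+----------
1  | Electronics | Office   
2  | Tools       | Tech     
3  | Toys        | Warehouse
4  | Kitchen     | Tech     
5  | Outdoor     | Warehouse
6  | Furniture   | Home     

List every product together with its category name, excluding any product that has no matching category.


INNER JOIN keeps only products rows whose category_id matches an id in categories. Walk through each product:
  - product 1 (Lamp): category_id=NULL, no match -> dropped
  - product 2 (Monitor): category_id=2 -> matches Tools
  - product 3 (Desk): category_id=1 -> matches Electronics
  - product 4 (Speaker): category_id=2 -> matches Tools
  - product 5 (Mouse): category_id=6 -> matches Furniture
  - product 6 (Phone): category_id=2 -> matches Tools
  - product 7 (Chair): category_id=2 -> matches Tools
  - product 8 (Webcam): category_id=2 -> matches Tools
  - product 9 (Pen): category_id=1 -> matches Electronics
So 1 of 9 rows is dropped.

SQL:
SELECT a.name, b.name AS category
FROM products a
INNER JOIN categories b ON a.category_id = b.id

Result:
name    | category   
--------+------------
Monitor | Tools      
Desk    | Electronics
Speaker | Tools      
Mouse   | Furniture  
Phone   | Tools      
Chair   | Tools      
Webcam  | Tools      
Pen     | Electronics


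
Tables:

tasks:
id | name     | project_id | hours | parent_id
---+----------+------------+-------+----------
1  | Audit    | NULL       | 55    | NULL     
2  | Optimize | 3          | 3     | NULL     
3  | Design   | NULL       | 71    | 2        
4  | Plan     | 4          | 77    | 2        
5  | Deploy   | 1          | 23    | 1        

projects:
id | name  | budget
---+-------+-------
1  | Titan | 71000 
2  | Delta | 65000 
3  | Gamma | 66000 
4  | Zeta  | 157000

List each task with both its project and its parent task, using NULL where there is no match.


Two LEFT JOINs from the same base table tasks: one to projects via project_id, one to tasks itself via parent_id. Both are LEFT so every task is preserved.
Match against projects:
  - task 1 (Audit): project_id=NULL, no match -> kept with NULL
  - task 2 (Optimize): project_id=3 -> matches Gamma
  - task 3 (Design): project_id=NULL, no match -> kept with NULL
  - task 4 (Plan): project_id=4 -> matches Zeta
  - task 5 (Deploy): project_id=1 -> matches Titan
Match against tasks (self):
  - task 1 (Audit): parent_id=NULL -> NULL
  - task 2 (Optimize): parent_id=NULL -> NULL
  - task 3 (Design): parent_id=2 -> Optimize
  - task 4 (Plan): parent_id=2 -> Optimize
  - task 5 (Deploy): parent_id=1 -> Audit

SQL:
SELECT a.name, b.name AS project, c.name AS parent
FROM tasks a
LEFT JOIN projects b ON a.project_id = b.id
LEFT JOIN tasks c ON a.parent_id = c.id

Result:
name     | project | parent  
---------+---------+---------
Audit    | NULL    | NULL    
Optimize | Gamma   | NULL    
Design   | NULL    | Optimize
Plan     | Zeta    | Optimize
Deploy   | Titan   | Audit   


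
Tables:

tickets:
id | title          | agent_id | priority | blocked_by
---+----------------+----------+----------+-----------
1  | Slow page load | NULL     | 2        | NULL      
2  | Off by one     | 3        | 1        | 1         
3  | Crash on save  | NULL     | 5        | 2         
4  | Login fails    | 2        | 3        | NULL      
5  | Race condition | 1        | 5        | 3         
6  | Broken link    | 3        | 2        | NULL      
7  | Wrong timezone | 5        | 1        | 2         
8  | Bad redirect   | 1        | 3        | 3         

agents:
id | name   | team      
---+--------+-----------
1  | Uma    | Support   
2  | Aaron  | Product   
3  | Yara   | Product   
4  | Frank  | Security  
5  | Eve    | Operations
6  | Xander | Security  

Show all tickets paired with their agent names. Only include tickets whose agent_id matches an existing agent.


INNER JOIN keeps only tickets rows whose agent_id matches an id in agents. Walk through each ticket:
  - ticket 1 (Slow page load): agent_id=NULL, no match -> dropped
  - ticket 2 (Off by one): agent_id=3 -> matches Yara
  - ticket 3 (Crash on save): agent_id=NULL, no match -> dropped
  - ticket 4 (Login fails): agent_id=2 -> matches Aaron
  - ticket 5 (Race condition): agent_id=1 -> matches Uma
  - ticket 6 (Broken link): agent_id=3 -> matches Yara
  - ticket 7 (Wrong timezone): agent_id=5 -> matches Eve
  - ticket 8 (Bad redirect): agent_id=1 -> matches Uma
So 2 of 8 rows are dropped.

SQL:
SELECT a.title, b.name AS agent
FROM tickets a
INNER JOIN agents b ON a.agent_id = b.id

Result:
title          | agent
---------------+------
Off by one     | Yara 
Login fails    | Aaron
Race condition | Uma  
Broken link    | Yara 
Wrong timezone | Eve  
Bad redirect   | Uma  


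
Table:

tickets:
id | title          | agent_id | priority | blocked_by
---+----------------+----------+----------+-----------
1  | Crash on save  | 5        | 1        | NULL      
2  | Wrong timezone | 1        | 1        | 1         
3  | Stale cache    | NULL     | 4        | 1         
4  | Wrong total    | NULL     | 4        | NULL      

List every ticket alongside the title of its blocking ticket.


This is a self-join: tickets is joined to a second copy of itself, matching each row's blocked_by to another row's id. Use LEFT JOIN so rows with blocked_by=NULL are kept.
  - ticket 1 (Crash on save): blocked_by=NULL -> NULL
  - ticket 2 (Wrong timezone): blocked_by=1 -> Crash on save
  - ticket 3 (Stale cache): blocked_by=1 -> Crash on save
  - ticket 4 (Wrong total): blocked_by=NULL -> NULL

SQL:
SELECT a.title AS item, b.title AS blocked_by
FROM tickets a
LEFT JOIN tickets b ON a.blocked_by = b.id

Result:
item           | blocked_by   
---------------+--------------
Crash on save  | NULL         
Wrong timezone | Crash on save
Stale cache    | Crash on save
Wrong total    | NULL         


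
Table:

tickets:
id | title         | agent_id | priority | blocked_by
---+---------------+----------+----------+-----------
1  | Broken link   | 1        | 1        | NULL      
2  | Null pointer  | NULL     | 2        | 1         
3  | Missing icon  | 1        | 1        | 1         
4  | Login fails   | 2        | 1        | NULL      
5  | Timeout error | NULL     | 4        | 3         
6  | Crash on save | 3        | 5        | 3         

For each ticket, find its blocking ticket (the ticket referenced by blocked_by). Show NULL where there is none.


This is a self-join: tickets is joined to a second copy of itself, matching each row's blocked_by to another row's id. Use LEFT JOIN so rows with blocked_by=NULL are kept.
  - ticket 1 (Broken link): blocked_by=NULL -> NULL
  - ticket 2 (Null pointer): blocked_by=1 -> Broken link
  - ticket 3 (Missing icon): blocked_by=1 -> Broken link
  - ticket 4 (Login fails): blocked_by=NULL -> NULL
  - ticket 5 (Timeout error): blocked_by=3 -> Missing icon
  - ticket 6 (Crash on save): blocked_by=3 -> Missing icon

SQL:
SELECT a.title AS item, b.title AS blocked_by
FROM tickets a
LEFT JOIN tickets b ON a.blocked_by = b.id

Result:
item          | blocked_by  
--------------+-------------
Broken link   | NULL        
Null pointer  | Broken link 
Missing icon  | Broken link 
Login fails   | NULL        
Timeout error | Missing icon
Crash on save | Missing icon


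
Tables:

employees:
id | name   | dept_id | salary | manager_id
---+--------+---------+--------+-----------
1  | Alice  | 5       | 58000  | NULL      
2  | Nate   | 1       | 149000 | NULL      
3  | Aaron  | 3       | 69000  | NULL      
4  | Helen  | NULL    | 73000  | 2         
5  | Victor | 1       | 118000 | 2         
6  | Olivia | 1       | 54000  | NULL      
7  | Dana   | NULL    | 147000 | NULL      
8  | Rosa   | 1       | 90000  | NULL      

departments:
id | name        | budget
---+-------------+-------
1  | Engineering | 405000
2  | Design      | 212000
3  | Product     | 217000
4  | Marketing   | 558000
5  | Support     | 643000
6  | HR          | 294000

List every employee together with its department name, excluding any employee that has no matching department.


INNER JOIN keeps only employees rows whose dept_id matches an id in departments. Walk through each employee:
  - employee 1 (Alice): dept_id=5 -> matches Support
  - employee 2 (Nate): dept_id=1 -> matches Engineering
  - employee 3 (Aaron): dept_id=3 -> matches Product
  - employee 4 (Helen): dept_id=NULL, no match -> dropped
  - employee 5 (Victor): dept_id=1 -> matches Engineering
  - employee 6 (Olivia): dept_id=1 -> matches Engineering
  - employee 7 (Dana): dept_id=NULL, no match -> dropped
  - employee 8 (Rosa): dept_id=1 -> matches Engineering
So 2 of 8 rows are dropped.

SQL:
SELECT a.name, b.name AS department
FROM employees a
INNER JOIN departments b ON a.dept_id = b.id

Result:
name   | department 
-------+------------
Alice  | Support    
Nate   | Engineering
Aaron  | Product    
Victor | Engineering
Olivia | Engineering
Rosa   | Engineering


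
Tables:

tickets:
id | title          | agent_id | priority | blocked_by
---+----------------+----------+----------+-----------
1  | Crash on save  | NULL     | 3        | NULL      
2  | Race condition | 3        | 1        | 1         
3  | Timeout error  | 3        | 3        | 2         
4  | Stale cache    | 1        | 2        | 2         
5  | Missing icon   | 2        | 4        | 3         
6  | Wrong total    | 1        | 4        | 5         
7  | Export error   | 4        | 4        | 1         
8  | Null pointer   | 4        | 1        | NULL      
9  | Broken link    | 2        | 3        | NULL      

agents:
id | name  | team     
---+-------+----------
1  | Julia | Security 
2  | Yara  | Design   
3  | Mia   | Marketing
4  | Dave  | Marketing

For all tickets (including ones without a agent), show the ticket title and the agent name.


LEFT JOIN keeps every row from tickets (the left table); where agent_id has no match in agents, the agent columns become NULL. Walk through each ticket:
  - ticket 1 (Crash on save): agent_id=NULL, no match -> kept with NULL
  - ticket 2 (Race condition): agent_id=3 -> matches Mia
  - ticket 3 (Timeout error): agent_id=3 -> matches Mia
  - ticket 4 (Stale cache): agent_id=1 -> matches Julia
  - ticket 5 (Missing icon): agent_id=2 -> matches Yara
  - ticket 6 (Wrong total): agent_id=1 -> matches Julia
  - ticket 7 (Export error): agent_id=4 -> matches Dave
  - ticket 8 (Null pointer): agent_id=4 -> matches Dave
  - ticket 9 (Broken link): agent_id=2 -> matches Yara
All 9 rows appear; 1 has NULL agent.

SQL:
SELECT a.title, b.name AS agent
FROM tickets a
LEFT JOIN agents b ON a.agent_id = b.id

Result:
title          | agent
---------------+------
Crash on save  | NULL 
Race condition | Mia  
Timeout error  | Mia  
Stale cache    | Julia
Missing icon   | Yara 
Wrong total    | Julia
Export error   | Dave 
Null pointer   | Dave 
Broken link    | Yara 


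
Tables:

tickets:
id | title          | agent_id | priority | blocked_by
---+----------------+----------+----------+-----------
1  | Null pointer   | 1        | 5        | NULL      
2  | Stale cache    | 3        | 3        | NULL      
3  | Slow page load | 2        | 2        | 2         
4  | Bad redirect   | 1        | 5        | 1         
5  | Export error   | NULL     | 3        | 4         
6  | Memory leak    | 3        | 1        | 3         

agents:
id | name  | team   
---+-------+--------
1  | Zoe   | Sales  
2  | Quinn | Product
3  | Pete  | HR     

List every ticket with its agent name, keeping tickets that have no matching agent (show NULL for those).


LEFT JOIN keeps every row from tickets (the left table); where agent_id has no match in agents, the agent columns become NULL. Walk through each ticket:
  - ticket 1 (Null pointer): agent_id=1 -> matches Zoe
  - ticket 2 (Stale cache): agent_id=3 -> matches Pete
  - ticket 3 (Slow page load): agent_id=2 -> matches Quinn
  - ticket 4 (Bad redirect): agent_id=1 -> matches Zoe
  - ticket 5 (Export error): agent_id=NULL, no match -> kept with NULL
  - ticket 6 (Memory leak): agent_id=3 -> matches Pete
All 6 rows appear; 1 has NULL agent.

SQL:
SELECT a.title, b.name AS agent
FROM tickets a
LEFT JOIN agents b ON a.agent_id = b.id

Result:
title          | agent
---------------+------
Null pointer   | Zoe  
Stale cache    | Pete 
Slow page load | Quinn
Bad redirect   | Zoe  
Export error   | NULL 
Memory leak    | Pete 


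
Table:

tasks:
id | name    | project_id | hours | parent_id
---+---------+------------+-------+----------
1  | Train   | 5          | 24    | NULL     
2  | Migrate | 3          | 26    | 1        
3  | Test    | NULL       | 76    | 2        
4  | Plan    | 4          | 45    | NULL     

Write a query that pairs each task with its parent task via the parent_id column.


This is a self-join: tasks is joined to a second copy of itself, matching each row's parent_id to another row's id. Use LEFT JOIN so rows with parent_id=NULL are kept.
  - task 1 (Train): parent_id=NULL -> NULL
  - task 2 (Migrate): parent_id=1 -> Train
  - task 3 (Test): parent_id=2 -> Migrate
  - task 4 (Plan): parent_id=NULL -> NULL

SQL:
SELECT a.name AS item, b.name AS parent
FROM tasks a
LEFT JOIN tasks b ON a.parent_id = b.id

Result:
item    | parent 
--------+--------
Train   | NULL   
Migrate | Train  
Test    | Migrate
Plan    | NULL   


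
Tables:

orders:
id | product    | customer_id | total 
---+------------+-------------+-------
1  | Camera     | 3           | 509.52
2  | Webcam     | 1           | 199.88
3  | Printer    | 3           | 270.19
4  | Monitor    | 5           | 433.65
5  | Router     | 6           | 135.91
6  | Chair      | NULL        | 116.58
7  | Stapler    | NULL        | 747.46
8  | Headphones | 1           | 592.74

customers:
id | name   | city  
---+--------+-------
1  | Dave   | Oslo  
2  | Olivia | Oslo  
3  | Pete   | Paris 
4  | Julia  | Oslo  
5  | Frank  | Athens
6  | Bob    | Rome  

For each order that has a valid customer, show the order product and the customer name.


INNER JOIN keeps only orders rows whose customer_id matches an id in customers. Walk through each order:
  - order 1 (Camera): customer_id=3 -> matches Pete
  - order 2 (Webcam): customer_id=1 -> matches Dave
  - order 3 (Printer): customer_id=3 -> matches Pete
  - order 4 (Monitor): customer_id=5 -> matches Frank
  - order 5 (Router): customer_id=6 -> matches Bob
  - order 6 (Chair): customer_id=NULL, no match -> dropped
  - order 7 (Stapler): customer_id=NULL, no match -> dropped
  - order 8 (Headphones): customer_id=1 -> matches Dave
So 2 of 8 rows are dropped.

SQL:
SELECT a.product, b.name AS customer
FROM orders a
INNER JOIN customers b ON a.customer_id = b.id

Result:
product    | customer
-----------+---------
Camera     | Pete    
Webcam     | Dave    
Printer    | Pete    
Monitor    | Frank   
Router     | Bob     
Headphones | Dave    


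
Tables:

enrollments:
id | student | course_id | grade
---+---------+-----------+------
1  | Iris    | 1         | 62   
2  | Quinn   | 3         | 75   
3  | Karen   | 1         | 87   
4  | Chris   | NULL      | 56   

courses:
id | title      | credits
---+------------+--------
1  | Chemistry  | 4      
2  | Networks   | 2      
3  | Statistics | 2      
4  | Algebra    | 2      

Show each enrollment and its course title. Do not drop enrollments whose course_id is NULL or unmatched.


LEFT JOIN keeps every row from enrollments (the left table); where course_id has no match in courses, the course columns become NULL. Walk through each enrollment:
  - enrollment 1 (Iris): course_id=1 -> matches Chemistry
  - enrollment 2 (Quinn): course_id=3 -> matches Statistics
  - enrollment 3 (Karen): course_id=1 -> matches Chemistry
  - enrollment 4 (Chris): course_id=NULL, no match -> kept with NULL
All 4 rows appear; 1 has NULL course.

SQL:
SELECT a.student, b.title AS course
FROM enrollments a
LEFT JOIN courses b ON a.course_id = b.id

Result:
student | course    
--------+-----------
Iris    | Chemistry 
Quinn   | Statistics
Karen   | Chemistry 
Chris   | NULL      


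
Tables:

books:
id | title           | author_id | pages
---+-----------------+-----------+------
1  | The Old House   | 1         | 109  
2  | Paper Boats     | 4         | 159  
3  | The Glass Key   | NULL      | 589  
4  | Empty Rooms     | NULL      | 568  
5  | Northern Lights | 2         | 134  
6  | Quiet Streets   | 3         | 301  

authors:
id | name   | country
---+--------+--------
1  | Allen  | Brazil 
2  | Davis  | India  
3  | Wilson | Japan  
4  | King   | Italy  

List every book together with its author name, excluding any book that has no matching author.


INNER JOIN keeps only books rows whose author_id matches an id in authors. Walk through each book:
  - book 1 (The Old House): author_id=1 -> matches Allen
  - book 2 (Paper Boats): author_id=4 -> matches King
  - book 3 (The Glass Key): author_id=NULL, no match -> dropped
  - book 4 (Empty Rooms): author_id=NULL, no match -> dropped
  - book 5 (Northern Lights): author_id=2 -> matches Davis
  - book 6 (Quiet Streets): author_id=3 -> matches Wilson
So 2 of 6 rows are dropped.

SQL:
SELECT a.title, b.name AS author
FROM books a
INNER JOIN authors b ON a.author_id = b.id

Result:
title           | author
----------------+-------
The Old House   | Allen 
Paper Boats     | King  
Northern Lights | Davis 
Quiet Streets   | Wilson


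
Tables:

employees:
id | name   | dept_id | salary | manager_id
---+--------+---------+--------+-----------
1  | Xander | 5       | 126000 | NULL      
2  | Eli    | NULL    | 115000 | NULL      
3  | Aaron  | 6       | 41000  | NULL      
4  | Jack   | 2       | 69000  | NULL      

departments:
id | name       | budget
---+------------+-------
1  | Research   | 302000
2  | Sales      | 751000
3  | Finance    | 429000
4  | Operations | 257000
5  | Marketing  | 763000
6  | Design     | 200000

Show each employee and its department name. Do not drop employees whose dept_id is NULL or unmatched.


LEFT JOIN keeps every row from employees (the left table); where dept_id has no match in departments, the department columns become NULL. Walk through each employee:
  - employee 1 (Xander): dept_id=5 -> matches Marketing
  - employee 2 (Eli): dept_id=NULL, no match -> kept with NULL
  - employee 3 (Aaron): dept_id=6 -> matches Design
  - employee 4 (Jack): dept_id=2 -> matches Sales
All 4 rows appear; 1 has NULL department.

SQL:
SELECT a.name, b.name AS department
FROM employees a
LEFT JOIN departments b ON a.dept_id = b.id

Result:
name   | department
-------+-----------
Xander | Marketing 
Eli    | NULL      
Aaron  | Design    
Jack   | Sales     


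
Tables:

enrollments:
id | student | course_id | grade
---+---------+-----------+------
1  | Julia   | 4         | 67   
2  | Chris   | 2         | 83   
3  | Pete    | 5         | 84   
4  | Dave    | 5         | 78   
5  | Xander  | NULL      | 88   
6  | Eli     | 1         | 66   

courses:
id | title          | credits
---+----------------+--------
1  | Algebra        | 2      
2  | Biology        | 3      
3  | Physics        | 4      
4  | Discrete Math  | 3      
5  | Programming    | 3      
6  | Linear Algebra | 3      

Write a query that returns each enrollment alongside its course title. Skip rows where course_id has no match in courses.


INNER JOIN keeps only enrollments rows whose course_id matches an id in courses. Walk through each enrollment:
  - enrollment 1 (Julia): course_id=4 -> matches Discrete Math
  - enrollment 2 (Chris): course_id=2 -> matches Biology
  - enrollment 3 (Pete): course_id=5 -> matches Programming
  - enrollment 4 (Dave): course_id=5 -> matches Programming
  - enrollment 5 (Xander): course_id=NULL, no match -> dropped
  - enrollment 6 (Eli): course_id=1 -> matches Algebra
So 1 of 6 rows is dropped.

SQL:
SELECT a.student, b.title AS course
FROM enrollments a
INNER JOIN courses b ON a.course_id = b.id

Result:
student | course       
--------+--------------
Julia   | Discrete Math
Chris   | Biology      
Pete    | Programming  
Dave    | Programming  
Eli     | Algebra      


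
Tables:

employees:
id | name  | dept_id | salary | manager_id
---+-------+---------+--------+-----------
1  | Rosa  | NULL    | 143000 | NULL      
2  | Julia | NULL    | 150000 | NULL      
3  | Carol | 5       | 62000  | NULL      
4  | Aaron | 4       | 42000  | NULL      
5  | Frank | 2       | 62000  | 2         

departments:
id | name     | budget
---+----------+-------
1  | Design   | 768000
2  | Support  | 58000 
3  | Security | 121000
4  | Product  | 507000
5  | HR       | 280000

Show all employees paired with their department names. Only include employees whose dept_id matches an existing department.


INNER JOIN keeps only employees rows whose dept_id matches an id in departments. Walk through each employee:
  - employee 1 (Rosa): dept_id=NULL, no match -> dropped
  - employee 2 (Julia): dept_id=NULL, no match -> dropped
  - employee 3 (Carol): dept_id=5 -> matches HR
  - employee 4 (Aaron): dept_id=4 -> matches Product
  - employee 5 (Frank): dept_id=2 -> matches Support
So 2 of 5 rows are dropped.

SQL:
SELECT a.name, b.name AS department
FROM employees a
INNER JOIN departments b ON a.dept_id = b.id

Result:
name  | department
------+-----------
Carol | HR        
Aaron | Product   
Frank | Support   


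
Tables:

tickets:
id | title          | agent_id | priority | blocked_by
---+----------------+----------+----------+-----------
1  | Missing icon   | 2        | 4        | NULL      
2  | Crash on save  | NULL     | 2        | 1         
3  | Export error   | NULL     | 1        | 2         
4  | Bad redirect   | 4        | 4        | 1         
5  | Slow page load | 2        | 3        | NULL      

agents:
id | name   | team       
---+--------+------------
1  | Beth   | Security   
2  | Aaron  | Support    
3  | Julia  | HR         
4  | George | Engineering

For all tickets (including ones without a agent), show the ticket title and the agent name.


LEFT JOIN keeps every row from tickets (the left table); where agent_id has no match in agents, the agent columns become NULL. Walk through each ticket:
  - ticket 1 (Missing icon): agent_id=2 -> matches Aaron
  - ticket 2 (Crash on save): agent_id=NULL, no match -> kept with NULL
  - ticket 3 (Export error): agent_id=NULL, no match -> kept with NULL
  - ticket 4 (Bad redirect): agent_id=4 -> matches George
  - ticket 5 (Slow page load): agent_id=2 -> matches Aaron
All 5 rows appear; 2 have NULL agent.

SQL:
SELECT a.title, b.name AS agent
FROM tickets a
LEFT JOIN agents b ON a.agent_id = b.id

Result:
title          | agent 
---------------+-------
Missing icon   | Aaron 
Crash on save  | NULL  
Export error   | NULL  
Bad redirect   | George
Slow page load | Aaron 


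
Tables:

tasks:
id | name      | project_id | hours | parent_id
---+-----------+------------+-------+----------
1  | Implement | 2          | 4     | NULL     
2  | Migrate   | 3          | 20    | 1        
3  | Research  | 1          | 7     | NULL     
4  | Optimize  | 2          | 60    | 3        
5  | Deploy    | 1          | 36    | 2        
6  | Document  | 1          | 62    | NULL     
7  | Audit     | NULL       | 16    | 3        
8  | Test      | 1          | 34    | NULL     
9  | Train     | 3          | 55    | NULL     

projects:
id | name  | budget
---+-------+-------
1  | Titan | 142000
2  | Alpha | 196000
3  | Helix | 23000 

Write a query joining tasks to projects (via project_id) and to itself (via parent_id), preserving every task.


Two LEFT JOINs from the same base table tasks: one to projects via project_id, one to tasks itself via parent_id. Both are LEFT so every task is preserved.
Match against projects:
  - task 1 (Implement): project_id=2 -> matches Alpha
  - task 2 (Migrate): project_id=3 -> matches Helix
  - task 3 (Research): project_id=1 -> matches Titan
  - task 4 (Optimize): project_id=2 -> matches Alpha
  - task 5 (Deploy): project_id=1 -> matches Titan
  - task 6 (Document): project_id=1 -> matches Titan
  - task 7 (Audit): project_id=NULL, no match -> kept with NULL
  - task 8 (Test): project_id=1 -> matches Titan
  - task 9 (Train): project_id=3 -> matches Helix
Match against tasks (self):
  - task 1 (Implement): parent_id=NULL -> NULL
  - task 2 (Migrate): parent_id=1 -> Implement
  - task 3 (Research): parent_id=NULL -> NULL
  - task 4 (Optimize): parent_id=3 -> Research
  - task 5 (Deploy): parent_id=2 -> Migrate
  - task 6 (Document): parent_id=NULL -> NULL
  - task 7 (Audit): parent_id=3 -> Research
  - task 8 (Test): parent_id=NULL -> NULL
  - task 9 (Train): parent_id=NULL -> NULL

SQL:
SELECT a.name, b.name AS project, c.name AS parent
FROM tasks a
LEFT JOIN projects b ON a.project_id = b.id
LEFT JOIN tasks c ON a.parent_id = c.id

Result:
name      | project | parent   
----------+---------+----------
Implement | Alpha   | NULL     
Migrate   | Helix   | Implement
Research  | Titan   | NULL     
Optimize  | Alpha   | Research 
Deploy    | Titan   | Migrate  
Document  | Titan   | NULL     
Audit     | NULL    | Research 
Test      | Titan   | NULL     
Train     | Helix   | NULL     


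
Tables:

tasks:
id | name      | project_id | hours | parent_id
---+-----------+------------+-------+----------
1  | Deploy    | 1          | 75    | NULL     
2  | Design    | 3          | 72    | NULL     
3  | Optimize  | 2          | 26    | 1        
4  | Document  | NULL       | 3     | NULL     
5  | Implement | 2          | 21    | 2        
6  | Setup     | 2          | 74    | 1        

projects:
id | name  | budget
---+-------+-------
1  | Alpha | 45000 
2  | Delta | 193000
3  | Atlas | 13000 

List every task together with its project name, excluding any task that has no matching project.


INNER JOIN keeps only tasks rows whose project_id matches an id in projects. Walk through each task:
  - task 1 (Deploy): project_id=1 -> matches Alpha
  - task 2 (Design): project_id=3 -> matches Atlas
  - task 3 (Optimize): project_id=2 -> matches Delta
  - task 4 (Document): project_id=NULL, no match -> dropped
  - task 5 (Implement): project_id=2 -> matches Delta
  - task 6 (Setup): project_id=2 -> matches Delta
So 1 of 6 rows is dropped.

SQL:
SELECT a.name, b.name AS project
FROM tasks a
INNER JOIN projects b ON a.project_id = b.id

Result:
name      | project
----------+--------
Deploy    | Alpha  
Design    | Atlas  
Optimize  | Delta  
Implement | Delta  
Setup     | Delta  


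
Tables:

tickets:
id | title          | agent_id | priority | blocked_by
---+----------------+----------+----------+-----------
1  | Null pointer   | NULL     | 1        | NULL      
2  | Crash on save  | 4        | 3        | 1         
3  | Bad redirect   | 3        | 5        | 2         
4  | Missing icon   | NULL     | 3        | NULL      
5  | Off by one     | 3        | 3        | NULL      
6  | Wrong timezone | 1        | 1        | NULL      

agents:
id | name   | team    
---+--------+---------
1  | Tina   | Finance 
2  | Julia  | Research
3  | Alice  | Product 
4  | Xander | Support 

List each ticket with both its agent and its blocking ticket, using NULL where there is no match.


Two LEFT JOINs from the same base table tickets: one to agents via agent_id, one to tickets itself via blocked_by. Both are LEFT so every ticket is preserved.
Match against agents:
  - ticket 1 (Null pointer): agent_id=NULL, no match -> kept with NULL
  - ticket 2 (Crash on save): agent_id=4 -> matches Xander
  - ticket 3 (Bad redirect): agent_id=3 -> matches Alice
  - ticket 4 (Missing icon): agent_id=NULL, no match -> kept with NULL
  - ticket 5 (Off by one): agent_id=3 -> matches Alice
  - ticket 6 (Wrong timezone): agent_id=1 -> matches Tina
Match against tickets (self):
  - ticket 1 (Null pointer): blocked_by=NULL -> NULL
  - ticket 2 (Crash on save): blocked_by=1 -> Null pointer
  - ticket 3 (Bad redirect): blocked_by=2 -> Crash on save
  - ticket 4 (Missing icon): blocked_by=NULL -> NULL
  - ticket 5 (Off by one): blocked_by=NULL -> NULL
  - ticket 6 (Wrong timezone): blocked_by=NULL -> NULL

SQL:
SELECT a.title, b.name AS agent, c.title AS blocked_by
FROM tickets a
LEFT JOIN agents b ON a.agent_id = b.id
LEFT JOIN tickets c ON a.blocked_by = c.id

Result:
title          | agent  | blocked_by   
---------------+--------+--------------
Null pointer   | NULL   | NULL         
Crash on save  | Xander | Null pointer 
Bad redirect   | Alice  | Crash on save
Missing icon   | NULL   | NULL         
Off by one     | Alice  | NULL         
Wrong timezone | Tina   | NULL         


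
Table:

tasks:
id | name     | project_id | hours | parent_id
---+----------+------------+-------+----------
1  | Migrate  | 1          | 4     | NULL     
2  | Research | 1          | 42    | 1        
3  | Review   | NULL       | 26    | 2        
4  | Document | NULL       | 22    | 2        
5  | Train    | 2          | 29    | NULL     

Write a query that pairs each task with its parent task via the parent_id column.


This is a self-join: tasks is joined to a second copy of itself, matching each row's parent_id to another row's id. Use LEFT JOIN so rows with parent_id=NULL are kept.
  - task 1 (Migrate): parent_id=NULL -> NULL
  - task 2 (Research): parent_id=1 -> Migrate
  - task 3 (Review): parent_id=2 -> Research
  - task 4 (Document): parent_id=2 -> Research
  - task 5 (Train): parent_id=NULL -> NULL

SQL:
SELECT a.name AS item, b.name AS parent
FROM tasks a
LEFT JOIN tasks b ON a.parent_id = b.id

Result:
item     | parent  
---------+---------
Migrate  | NULL    
Research | Migrate 
Review   | Research
Document | Research
Train    | NULL    


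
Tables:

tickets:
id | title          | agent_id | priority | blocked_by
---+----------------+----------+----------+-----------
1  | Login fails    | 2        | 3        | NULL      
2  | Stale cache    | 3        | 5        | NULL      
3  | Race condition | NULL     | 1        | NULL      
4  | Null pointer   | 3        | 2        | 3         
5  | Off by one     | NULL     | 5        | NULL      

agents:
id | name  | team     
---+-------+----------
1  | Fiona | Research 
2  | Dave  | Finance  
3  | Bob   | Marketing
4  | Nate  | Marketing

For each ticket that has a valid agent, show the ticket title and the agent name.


INNER JOIN keeps only tickets rows whose agent_id matches an id in agents. Walk through each ticket:
  - ticket 1 (Login fails): agent_id=2 -> matches Dave
  - ticket 2 (Stale cache): agent_id=3 -> matches Bob
  - ticket 3 (Race condition): agent_id=NULL, no match -> dropped
  - ticket 4 (Null pointer): agent_id=3 -> matches Bob
  - ticket 5 (Off by one): agent_id=NULL, no match -> dropped
So 2 of 5 rows are dropped.

SQL:
SELECT a.title, b.name AS agent
FROM tickets a
INNER JOIN agents b ON a.agent_id = b.id

Result:
title        | agent
-------------+------
Login fails  | Dave 
Stale cache  | Bob  
Null pointer | Bob  


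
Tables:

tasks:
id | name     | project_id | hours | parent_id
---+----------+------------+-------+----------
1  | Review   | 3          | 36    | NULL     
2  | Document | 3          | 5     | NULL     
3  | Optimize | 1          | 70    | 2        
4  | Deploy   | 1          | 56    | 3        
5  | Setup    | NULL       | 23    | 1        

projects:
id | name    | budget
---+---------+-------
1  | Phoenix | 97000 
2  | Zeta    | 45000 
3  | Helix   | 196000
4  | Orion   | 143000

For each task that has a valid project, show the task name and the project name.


INNER JOIN keeps only tasks rows whose project_id matches an id in projects. Walk through each task:
  - task 1 (Review): project_id=3 -> matches Helix
  - task 2 (Document): project_id=3 -> matches Helix
  - task 3 (Optimize): project_id=1 -> matches Phoenix
  - task 4 (Deploy): project_id=1 -> matches Phoenix
  - task 5 (Setup): project_id=NULL, no match -> dropped
So 1 of 5 rows is dropped.

SQL:
SELECT a.name, b.name AS project
FROM tasks a
INNER JOIN projects b ON a.project_id = b.id

Result:
name     | project
---------+--------
Review   | Helix  
Document | Helix  
Optimize | Phoenix
Deploy   | Phoenix
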